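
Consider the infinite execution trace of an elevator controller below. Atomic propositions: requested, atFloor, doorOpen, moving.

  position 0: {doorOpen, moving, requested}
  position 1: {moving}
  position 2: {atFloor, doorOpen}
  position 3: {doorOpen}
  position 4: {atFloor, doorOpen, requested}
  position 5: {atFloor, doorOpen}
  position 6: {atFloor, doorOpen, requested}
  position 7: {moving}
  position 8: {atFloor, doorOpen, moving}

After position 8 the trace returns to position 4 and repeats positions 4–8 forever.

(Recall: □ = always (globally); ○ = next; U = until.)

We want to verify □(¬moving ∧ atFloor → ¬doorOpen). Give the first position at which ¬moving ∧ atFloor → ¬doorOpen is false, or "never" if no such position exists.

2

Check ¬moving ∧ atFloor → ¬doorOpen at each position in order: 0 ✓, 1 ✓.
At position 2 the labels are {atFloor, doorOpen}, so ¬moving ∧ atFloor → ¬doorOpen is false there. This is the first violation.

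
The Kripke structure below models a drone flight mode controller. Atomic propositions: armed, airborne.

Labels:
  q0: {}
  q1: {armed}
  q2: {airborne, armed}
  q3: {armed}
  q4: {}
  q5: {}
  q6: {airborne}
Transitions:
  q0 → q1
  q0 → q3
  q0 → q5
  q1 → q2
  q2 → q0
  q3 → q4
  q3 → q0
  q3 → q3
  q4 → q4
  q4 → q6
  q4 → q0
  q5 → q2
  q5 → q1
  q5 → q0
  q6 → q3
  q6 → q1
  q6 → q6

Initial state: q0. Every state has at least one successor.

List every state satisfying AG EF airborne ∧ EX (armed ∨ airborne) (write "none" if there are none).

{q0, q1, q3, q4, q5, q6}

States satisfying EF airborne: {q0, q1, q2, q3, q4, q5, q6}.
States satisfying AG EF airborne: {q0, q1, q2, q3, q4, q5, q6}.
States satisfying armed ∨ airborne: {q1, q2, q3, q6}.
States satisfying EX (armed ∨ airborne): {q0, q1, q3, q4, q5, q6}.
States satisfying AG EF airborne ∧ EX (armed ∨ airborne): {q0, q1, q3, q4, q5, q6}.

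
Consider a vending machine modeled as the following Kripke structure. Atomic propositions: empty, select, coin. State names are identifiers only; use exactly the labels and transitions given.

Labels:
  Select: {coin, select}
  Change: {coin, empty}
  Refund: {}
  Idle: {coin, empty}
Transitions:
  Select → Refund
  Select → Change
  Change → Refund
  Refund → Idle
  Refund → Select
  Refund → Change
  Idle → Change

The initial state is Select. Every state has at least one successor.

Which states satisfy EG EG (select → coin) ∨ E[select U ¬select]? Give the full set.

{Select, Change, Refund, Idle}

States satisfying EG (select → coin): {Select, Change, Refund, Idle}.
States satisfying EG EG (select → coin): {Select, Change, Refund, Idle}.
States satisfying select: {Select}.
States satisfying ¬select: {Change, Refund, Idle}.
States satisfying E[select U ¬select]: {Select, Change, Refund, Idle}.
States satisfying EG EG (select → coin) ∨ E[select U ¬select]: {Select, Change, Refund, Idle}.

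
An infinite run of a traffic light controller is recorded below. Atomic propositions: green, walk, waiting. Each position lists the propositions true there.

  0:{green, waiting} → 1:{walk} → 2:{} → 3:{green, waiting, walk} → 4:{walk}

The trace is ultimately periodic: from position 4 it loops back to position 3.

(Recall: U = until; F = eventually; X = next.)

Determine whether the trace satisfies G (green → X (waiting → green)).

green → X (waiting → green) holds at every position 0..4, and those are all positions ever visited, so G (green → X (waiting → green)) holds.
Positions where green holds: 0, 3.
Check X (waiting → green) at each: 0→ok, 3→ok.

Yes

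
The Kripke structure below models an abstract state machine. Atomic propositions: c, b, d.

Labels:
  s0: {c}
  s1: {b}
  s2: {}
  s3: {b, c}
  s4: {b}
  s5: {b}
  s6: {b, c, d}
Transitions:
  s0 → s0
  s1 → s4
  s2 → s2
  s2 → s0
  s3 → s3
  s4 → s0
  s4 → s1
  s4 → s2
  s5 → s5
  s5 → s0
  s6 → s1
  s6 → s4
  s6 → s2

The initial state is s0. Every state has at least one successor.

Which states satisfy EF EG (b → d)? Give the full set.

{s0, s1, s2, s4, s5, s6}

States satisfying EG (b → d): {s0, s2, s6}.
States satisfying EF EG (b → d): {s0, s1, s2, s4, s5, s6}.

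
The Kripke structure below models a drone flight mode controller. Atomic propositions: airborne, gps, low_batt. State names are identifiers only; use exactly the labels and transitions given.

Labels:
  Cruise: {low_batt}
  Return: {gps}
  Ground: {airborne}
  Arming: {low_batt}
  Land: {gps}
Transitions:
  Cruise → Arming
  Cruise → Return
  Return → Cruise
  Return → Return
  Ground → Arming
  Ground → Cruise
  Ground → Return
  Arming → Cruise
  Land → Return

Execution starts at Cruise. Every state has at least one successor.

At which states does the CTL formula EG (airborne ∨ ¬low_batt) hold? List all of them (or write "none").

States satisfying airborne ∨ ¬low_batt: {Return, Ground, Land}.
States satisfying EG (airborne ∨ ¬low_batt): {Return, Ground, Land}.

{Return, Ground, Land}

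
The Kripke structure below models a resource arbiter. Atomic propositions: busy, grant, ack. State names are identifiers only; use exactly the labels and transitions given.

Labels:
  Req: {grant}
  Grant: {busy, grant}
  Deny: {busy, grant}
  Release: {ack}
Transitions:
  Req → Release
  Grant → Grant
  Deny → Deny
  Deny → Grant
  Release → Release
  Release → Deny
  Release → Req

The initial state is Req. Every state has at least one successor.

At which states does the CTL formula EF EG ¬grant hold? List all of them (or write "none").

States satisfying EG ¬grant: {Release}.
States satisfying EF EG ¬grant: {Req, Release}.

{Req, Release}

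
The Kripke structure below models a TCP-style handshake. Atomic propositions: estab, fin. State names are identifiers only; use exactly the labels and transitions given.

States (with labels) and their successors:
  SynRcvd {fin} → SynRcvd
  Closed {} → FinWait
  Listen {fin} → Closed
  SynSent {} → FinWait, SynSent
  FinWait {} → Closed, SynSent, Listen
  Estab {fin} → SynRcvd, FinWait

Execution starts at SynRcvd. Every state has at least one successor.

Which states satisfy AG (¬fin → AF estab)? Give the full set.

{SynRcvd}

States satisfying ¬fin → AF estab: {SynRcvd, Listen, Estab}.
States satisfying AG (¬fin → AF estab): {SynRcvd}.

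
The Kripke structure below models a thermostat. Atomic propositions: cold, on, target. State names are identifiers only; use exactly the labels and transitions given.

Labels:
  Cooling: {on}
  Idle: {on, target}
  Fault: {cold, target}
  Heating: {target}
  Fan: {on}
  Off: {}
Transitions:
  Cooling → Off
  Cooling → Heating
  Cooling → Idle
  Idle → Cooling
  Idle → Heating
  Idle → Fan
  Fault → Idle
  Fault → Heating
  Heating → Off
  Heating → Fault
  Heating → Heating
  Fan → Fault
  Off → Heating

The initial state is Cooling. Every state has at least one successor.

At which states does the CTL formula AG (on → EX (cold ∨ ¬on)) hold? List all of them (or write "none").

{Cooling, Idle, Fault, Heating, Fan, Off}

States satisfying on → EX (cold ∨ ¬on): {Cooling, Idle, Fault, Heating, Fan, Off}.
States satisfying AG (on → EX (cold ∨ ¬on)): {Cooling, Idle, Fault, Heating, Fan, Off}.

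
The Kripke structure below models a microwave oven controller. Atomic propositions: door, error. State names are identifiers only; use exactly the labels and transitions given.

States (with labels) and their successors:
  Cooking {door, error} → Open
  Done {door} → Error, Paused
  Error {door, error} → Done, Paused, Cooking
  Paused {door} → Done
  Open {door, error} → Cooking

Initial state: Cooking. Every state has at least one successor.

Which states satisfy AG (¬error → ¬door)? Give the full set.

{Cooking, Open}

States satisfying ¬error → ¬door: {Cooking, Error, Open}.
States satisfying AG (¬error → ¬door): {Cooking, Open}.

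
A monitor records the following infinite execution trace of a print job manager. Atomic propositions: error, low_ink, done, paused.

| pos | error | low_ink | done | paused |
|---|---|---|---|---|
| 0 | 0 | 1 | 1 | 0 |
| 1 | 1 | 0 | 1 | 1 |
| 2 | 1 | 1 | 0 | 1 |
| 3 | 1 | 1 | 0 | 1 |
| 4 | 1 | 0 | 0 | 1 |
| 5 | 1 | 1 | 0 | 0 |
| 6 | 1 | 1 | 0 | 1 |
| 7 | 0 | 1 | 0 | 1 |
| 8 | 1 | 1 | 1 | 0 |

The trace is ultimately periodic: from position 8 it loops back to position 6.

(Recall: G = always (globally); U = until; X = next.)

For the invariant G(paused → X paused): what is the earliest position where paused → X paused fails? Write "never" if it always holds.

4

Check paused → X paused at each position in order: 0 ✓, 1 ✓, 2 ✓, 3 ✓.
At position 4 the labels are {error, paused} and the next position 5 has {error, low_ink}, so paused → X paused is false there. This is the first violation.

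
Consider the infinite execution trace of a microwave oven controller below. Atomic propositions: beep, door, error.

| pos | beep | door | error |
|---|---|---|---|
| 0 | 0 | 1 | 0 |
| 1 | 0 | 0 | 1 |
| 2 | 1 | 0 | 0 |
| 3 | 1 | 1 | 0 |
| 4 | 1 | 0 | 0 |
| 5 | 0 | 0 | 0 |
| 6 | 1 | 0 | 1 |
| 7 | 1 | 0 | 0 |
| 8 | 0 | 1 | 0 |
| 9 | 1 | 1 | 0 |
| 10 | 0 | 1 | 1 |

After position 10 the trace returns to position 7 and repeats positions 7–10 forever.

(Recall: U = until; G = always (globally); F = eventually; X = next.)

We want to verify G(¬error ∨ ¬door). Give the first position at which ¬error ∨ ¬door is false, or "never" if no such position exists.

Check ¬error ∨ ¬door at each position in order: 0 ✓, 1 ✓, 2 ✓, 3 ✓, 4 ✓, 5 ✓, 6 ✓, 7 ✓, 8 ✓, 9 ✓.
At position 10 the labels are {door, error}, so ¬error ∨ ¬door is false there. This is the first violation.

10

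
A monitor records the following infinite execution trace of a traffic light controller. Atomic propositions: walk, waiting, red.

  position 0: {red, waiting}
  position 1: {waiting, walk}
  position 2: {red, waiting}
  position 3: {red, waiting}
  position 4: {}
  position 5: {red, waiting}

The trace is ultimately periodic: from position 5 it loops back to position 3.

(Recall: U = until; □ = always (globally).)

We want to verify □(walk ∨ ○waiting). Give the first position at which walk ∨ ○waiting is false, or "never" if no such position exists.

Check walk ∨ ○waiting at each position in order: 0 ✓, 1 ✓, 2 ✓.
At position 3 the labels are {red, waiting} and the next position 4 has {}, so walk ∨ ○waiting is false there. This is the first violation.

3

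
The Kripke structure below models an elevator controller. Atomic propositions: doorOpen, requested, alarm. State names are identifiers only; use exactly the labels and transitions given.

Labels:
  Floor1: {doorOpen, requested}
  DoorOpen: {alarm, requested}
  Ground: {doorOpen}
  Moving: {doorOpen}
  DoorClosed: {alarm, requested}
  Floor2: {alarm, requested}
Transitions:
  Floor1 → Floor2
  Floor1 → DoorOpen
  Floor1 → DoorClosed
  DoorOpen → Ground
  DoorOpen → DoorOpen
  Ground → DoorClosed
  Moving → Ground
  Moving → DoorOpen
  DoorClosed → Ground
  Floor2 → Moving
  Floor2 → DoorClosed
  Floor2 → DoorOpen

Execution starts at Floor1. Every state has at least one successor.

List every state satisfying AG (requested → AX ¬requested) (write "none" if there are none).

{Ground, DoorClosed}

States satisfying requested → AX ¬requested: {Ground, Moving, DoorClosed}.
States satisfying AG (requested → AX ¬requested): {Ground, DoorClosed}.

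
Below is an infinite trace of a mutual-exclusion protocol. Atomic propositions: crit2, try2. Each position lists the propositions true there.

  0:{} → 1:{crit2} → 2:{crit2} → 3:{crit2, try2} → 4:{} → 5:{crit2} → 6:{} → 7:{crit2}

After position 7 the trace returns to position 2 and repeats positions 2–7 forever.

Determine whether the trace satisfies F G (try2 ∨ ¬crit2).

G (try2 ∨ ¬crit2) is false at every position 0..7, so it never becomes true and F G (try2 ∨ ¬crit2) fails.

Does not hold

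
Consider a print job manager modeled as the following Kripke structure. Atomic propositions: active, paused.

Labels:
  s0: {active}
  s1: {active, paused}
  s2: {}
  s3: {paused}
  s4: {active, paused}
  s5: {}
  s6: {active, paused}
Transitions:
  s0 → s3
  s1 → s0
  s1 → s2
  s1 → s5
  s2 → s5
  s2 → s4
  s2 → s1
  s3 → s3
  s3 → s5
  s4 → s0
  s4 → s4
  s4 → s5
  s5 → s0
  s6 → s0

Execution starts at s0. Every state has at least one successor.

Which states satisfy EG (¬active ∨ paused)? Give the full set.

{s1, s2, s3, s4}

States satisfying ¬active ∨ paused: {s1, s2, s3, s4, s5, s6}.
States satisfying EG (¬active ∨ paused): {s1, s2, s3, s4}.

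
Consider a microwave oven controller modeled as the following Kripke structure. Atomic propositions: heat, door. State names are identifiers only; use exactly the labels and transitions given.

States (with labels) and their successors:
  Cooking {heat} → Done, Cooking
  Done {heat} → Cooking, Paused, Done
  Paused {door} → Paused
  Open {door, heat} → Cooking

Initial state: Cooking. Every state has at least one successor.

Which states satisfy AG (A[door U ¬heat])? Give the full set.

States satisfying A[door U ¬heat]: {Paused}.
States satisfying AG (A[door U ¬heat]): {Paused}.

{Paused}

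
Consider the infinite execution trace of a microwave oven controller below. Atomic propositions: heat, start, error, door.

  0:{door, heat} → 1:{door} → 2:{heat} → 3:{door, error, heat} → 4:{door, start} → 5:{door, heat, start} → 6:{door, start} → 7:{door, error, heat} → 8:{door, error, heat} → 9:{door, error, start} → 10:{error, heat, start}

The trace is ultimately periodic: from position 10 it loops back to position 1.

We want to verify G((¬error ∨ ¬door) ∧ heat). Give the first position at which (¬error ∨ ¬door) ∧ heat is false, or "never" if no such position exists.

1

Check (¬error ∨ ¬door) ∧ heat at each position in order: 0 ✓.
At position 1 the labels are {door}, so (¬error ∨ ¬door) ∧ heat is false there. This is the first violation.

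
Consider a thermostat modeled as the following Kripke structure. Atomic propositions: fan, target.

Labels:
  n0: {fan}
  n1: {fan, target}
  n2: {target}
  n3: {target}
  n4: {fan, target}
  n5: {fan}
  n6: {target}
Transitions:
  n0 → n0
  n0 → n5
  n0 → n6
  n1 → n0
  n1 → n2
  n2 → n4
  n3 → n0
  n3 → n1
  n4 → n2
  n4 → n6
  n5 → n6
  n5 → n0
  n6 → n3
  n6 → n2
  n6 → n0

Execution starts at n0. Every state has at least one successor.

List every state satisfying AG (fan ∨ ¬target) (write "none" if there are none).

States satisfying fan ∨ ¬target: {n0, n1, n4, n5}.
States satisfying AG (fan ∨ ¬target): ∅.

none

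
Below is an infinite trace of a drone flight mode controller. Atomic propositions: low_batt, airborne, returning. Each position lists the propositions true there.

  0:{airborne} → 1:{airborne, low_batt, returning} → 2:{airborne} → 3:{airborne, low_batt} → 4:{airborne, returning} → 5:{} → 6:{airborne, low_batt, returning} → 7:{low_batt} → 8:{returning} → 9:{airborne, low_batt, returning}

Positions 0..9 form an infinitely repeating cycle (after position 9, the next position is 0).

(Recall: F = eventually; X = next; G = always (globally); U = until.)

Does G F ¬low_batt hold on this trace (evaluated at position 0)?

F ¬low_batt holds at every position 0..9, and those are all positions ever visited, so G F ¬low_batt holds.

Yes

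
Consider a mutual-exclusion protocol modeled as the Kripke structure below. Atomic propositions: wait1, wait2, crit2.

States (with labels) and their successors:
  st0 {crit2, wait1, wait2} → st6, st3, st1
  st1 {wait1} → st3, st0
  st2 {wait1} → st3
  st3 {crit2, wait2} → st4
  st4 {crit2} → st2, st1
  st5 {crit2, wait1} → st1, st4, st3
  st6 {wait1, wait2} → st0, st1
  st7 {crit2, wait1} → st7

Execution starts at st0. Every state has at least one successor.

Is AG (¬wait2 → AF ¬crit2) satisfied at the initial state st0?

Yes

States satisfying ¬wait2 → AF ¬crit2: {st0, st1, st2, st3, st4, st5, st6}.
States satisfying AG (¬wait2 → AF ¬crit2): {st0, st1, st2, st3, st4, st5, st6}.
Every state reachable from st0 satisfies ¬wait2 → AF ¬crit2.
st0 ∈ Sat(AG (¬wait2 → AF ¬crit2)).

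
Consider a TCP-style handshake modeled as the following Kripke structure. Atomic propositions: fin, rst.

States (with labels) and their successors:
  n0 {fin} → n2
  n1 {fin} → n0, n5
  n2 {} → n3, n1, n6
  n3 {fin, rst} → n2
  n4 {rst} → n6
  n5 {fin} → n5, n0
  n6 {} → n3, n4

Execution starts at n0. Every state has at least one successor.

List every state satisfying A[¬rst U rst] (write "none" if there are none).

{n3, n4, n6}

States satisfying ¬rst: {n0, n1, n2, n5, n6}.
States satisfying rst: {n3, n4}.
States satisfying A[¬rst U rst]: {n3, n4, n6}.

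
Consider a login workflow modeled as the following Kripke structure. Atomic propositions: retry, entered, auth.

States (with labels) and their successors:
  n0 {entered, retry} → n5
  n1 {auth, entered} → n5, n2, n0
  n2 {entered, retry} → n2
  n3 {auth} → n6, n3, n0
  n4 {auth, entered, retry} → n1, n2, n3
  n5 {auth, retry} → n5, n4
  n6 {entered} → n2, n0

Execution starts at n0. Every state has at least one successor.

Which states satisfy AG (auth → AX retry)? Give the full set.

{n2}

States satisfying auth → AX retry: {n0, n1, n2, n5, n6}.
States satisfying AG (auth → AX retry): {n2}.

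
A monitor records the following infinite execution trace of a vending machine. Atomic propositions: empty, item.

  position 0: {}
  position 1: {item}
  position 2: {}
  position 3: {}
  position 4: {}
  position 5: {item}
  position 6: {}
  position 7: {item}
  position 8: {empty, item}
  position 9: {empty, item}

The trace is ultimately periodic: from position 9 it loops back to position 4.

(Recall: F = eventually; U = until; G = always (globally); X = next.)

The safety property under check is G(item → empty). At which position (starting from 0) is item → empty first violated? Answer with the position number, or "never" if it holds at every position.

Check item → empty at each position in order: 0 ✓.
At position 1 the labels are {item}, so item → empty is false there. This is the first violation.

1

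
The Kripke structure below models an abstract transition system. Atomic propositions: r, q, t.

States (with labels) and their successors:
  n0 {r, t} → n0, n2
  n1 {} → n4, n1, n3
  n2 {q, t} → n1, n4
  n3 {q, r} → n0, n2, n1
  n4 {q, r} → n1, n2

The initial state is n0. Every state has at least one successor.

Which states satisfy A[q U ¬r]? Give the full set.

{n1, n2, n4}

States satisfying q: {n2, n3, n4}.
States satisfying ¬r: {n1, n2}.
States satisfying A[q U ¬r]: {n1, n2, n4}.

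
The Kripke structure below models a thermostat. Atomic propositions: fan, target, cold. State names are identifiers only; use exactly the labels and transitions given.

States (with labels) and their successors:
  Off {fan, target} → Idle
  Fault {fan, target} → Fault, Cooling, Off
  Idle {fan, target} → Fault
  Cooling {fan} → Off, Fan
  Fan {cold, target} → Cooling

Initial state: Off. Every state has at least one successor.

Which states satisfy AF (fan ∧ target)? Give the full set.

{Off, Fault, Idle}

States satisfying fan ∧ target: {Off, Fault, Idle}.
States satisfying AF (fan ∧ target): {Off, Fault, Idle}.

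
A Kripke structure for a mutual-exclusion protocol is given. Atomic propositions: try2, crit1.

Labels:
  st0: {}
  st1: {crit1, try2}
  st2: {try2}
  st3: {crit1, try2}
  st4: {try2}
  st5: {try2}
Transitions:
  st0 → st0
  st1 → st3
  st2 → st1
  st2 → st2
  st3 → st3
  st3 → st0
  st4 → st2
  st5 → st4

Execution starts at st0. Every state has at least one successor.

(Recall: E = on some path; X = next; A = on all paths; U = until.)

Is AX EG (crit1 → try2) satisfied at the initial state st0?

States satisfying EG (crit1 → try2): {st0, st1, st2, st3, st4, st5}.
States satisfying AX EG (crit1 → try2): {st0, st1, st2, st3, st4, st5}.
st0 ∈ Sat(AX EG (crit1 → try2)).

Satisfied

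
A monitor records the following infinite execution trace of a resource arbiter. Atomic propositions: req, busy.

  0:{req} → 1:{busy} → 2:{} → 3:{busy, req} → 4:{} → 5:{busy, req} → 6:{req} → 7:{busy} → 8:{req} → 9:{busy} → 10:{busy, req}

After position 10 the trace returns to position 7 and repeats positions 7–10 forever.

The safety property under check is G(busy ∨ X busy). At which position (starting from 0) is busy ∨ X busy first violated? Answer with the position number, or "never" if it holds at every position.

busy ∨ X busy holds at every position 0..10, and those are all the positions the trace ever visits, so the invariant G(busy ∨ X busy) is never violated.

never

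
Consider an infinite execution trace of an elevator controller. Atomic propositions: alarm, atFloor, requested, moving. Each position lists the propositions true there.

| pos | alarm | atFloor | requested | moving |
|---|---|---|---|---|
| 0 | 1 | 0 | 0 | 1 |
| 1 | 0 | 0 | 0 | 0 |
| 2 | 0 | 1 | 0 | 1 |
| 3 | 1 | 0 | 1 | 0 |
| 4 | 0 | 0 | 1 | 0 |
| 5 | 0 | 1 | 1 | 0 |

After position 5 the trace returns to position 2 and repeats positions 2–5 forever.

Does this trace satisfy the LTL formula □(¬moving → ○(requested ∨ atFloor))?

Holds

¬moving → ○(requested ∨ atFloor) holds at every position 0..5, and those are all positions ever visited, so □(¬moving → ○(requested ∨ atFloor)) holds.
Positions where ¬moving holds: 1, 3, 4, 5.
Check ○(requested ∨ atFloor) at each: 1→ok, 3→ok, 4→ok, 5→ok.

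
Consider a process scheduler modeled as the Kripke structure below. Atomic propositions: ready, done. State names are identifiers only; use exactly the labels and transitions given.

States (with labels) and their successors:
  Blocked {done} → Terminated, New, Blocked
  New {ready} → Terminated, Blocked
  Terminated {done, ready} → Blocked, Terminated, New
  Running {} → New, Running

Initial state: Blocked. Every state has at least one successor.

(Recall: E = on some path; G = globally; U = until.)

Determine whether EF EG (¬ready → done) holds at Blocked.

Holds

States satisfying EG (¬ready → done): {Blocked, New, Terminated}.
States satisfying EF EG (¬ready → done): {Blocked, New, Terminated, Running}.
Some path from Blocked reaches a state where EG (¬ready → done) holds.
Blocked ∈ Sat(EF EG (¬ready → done)).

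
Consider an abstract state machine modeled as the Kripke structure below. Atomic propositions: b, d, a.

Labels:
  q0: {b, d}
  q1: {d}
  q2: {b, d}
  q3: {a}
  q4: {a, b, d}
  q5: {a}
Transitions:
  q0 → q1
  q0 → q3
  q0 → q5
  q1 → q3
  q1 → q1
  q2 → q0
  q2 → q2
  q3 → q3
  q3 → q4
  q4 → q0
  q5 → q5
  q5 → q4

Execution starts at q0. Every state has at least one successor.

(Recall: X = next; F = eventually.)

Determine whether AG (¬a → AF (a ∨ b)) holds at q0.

Violated

States satisfying ¬a → AF (a ∨ b): {q0, q2, q3, q4, q5}.
States satisfying AG (¬a → AF (a ∨ b)): ∅.
q1 is reachable from q0 and violates ¬a → AF (a ∨ b), so AG fails at q0.
q0 ∉ Sat(AG (¬a → AF (a ∨ b))).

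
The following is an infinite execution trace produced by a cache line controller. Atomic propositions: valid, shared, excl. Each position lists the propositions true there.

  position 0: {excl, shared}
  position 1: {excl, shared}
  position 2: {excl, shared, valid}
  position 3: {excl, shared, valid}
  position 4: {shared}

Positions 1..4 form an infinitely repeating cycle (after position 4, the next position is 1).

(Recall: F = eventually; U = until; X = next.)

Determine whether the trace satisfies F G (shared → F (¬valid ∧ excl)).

G (shared → F (¬valid ∧ excl)) holds at position 0, which is reachable from 0, so F G (shared → F (¬valid ∧ excl)) holds.

Yes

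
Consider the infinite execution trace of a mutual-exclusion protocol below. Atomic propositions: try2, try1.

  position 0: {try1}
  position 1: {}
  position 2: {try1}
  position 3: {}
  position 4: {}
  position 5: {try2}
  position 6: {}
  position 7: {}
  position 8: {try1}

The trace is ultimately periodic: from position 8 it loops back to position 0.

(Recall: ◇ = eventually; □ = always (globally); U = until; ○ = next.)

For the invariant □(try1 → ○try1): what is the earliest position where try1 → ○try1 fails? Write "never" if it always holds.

0

At position 0 the labels are {try1} and the next position 1 has {}, so try1 → ○try1 is false there. This is the first violation.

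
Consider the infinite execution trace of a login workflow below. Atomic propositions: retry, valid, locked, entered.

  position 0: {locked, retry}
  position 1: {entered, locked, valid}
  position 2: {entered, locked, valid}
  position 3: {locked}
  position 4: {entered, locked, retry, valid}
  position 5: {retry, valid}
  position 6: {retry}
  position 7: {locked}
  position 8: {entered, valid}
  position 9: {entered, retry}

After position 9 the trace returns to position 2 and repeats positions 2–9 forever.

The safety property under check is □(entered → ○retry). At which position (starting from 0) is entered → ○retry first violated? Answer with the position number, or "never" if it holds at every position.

1

Check entered → ○retry at each position in order: 0 ✓.
At position 1 the labels are {entered, locked, valid} and the next position 2 has {entered, locked, valid}, so entered → ○retry is false there. This is the first violation.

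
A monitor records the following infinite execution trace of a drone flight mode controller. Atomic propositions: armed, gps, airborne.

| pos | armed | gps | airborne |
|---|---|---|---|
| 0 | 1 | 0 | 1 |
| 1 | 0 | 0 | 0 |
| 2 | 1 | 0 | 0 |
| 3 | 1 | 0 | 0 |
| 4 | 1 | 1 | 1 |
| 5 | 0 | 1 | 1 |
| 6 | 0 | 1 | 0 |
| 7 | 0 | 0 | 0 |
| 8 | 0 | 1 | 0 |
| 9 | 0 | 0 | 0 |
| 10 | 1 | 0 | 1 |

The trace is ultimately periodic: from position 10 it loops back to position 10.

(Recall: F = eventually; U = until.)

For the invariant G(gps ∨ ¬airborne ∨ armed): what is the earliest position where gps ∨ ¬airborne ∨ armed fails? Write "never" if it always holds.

gps ∨ ¬airborne ∨ armed holds at every position 0..10, and those are all the positions the trace ever visits, so the invariant G(gps ∨ ¬airborne ∨ armed) is never violated.

never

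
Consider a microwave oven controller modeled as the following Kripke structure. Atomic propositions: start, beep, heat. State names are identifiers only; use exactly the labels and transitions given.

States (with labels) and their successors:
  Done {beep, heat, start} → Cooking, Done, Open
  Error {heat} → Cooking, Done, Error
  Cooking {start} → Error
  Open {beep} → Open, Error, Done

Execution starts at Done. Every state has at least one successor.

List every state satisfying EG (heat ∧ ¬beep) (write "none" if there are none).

States satisfying heat ∧ ¬beep: {Error}.
States satisfying EG (heat ∧ ¬beep): {Error}.

{Error}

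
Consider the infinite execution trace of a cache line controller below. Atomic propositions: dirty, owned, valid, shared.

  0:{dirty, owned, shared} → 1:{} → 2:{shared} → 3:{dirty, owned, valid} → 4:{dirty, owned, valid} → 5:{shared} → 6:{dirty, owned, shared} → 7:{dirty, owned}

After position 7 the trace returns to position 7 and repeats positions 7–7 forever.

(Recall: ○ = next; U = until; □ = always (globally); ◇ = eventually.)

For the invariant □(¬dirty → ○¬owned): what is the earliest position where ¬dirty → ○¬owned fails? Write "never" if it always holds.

2

Check ¬dirty → ○¬owned at each position in order: 0 ✓, 1 ✓.
At position 2 the labels are {shared} and the next position 3 has {dirty, owned, valid}, so ¬dirty → ○¬owned is false there. This is the first violation.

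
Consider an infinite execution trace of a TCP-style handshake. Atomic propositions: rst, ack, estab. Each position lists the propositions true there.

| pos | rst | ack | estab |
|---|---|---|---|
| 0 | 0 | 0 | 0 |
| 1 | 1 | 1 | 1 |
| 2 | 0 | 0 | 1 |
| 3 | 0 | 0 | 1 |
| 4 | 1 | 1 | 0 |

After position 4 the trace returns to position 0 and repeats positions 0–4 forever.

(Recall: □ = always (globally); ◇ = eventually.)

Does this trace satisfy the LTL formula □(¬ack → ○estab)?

No

¬ack → ○estab must hold at every position from 0 onward. It fails at position 3, so □(¬ack → ○estab) is false.
Positions where ¬ack holds: 0, 2, 3.
Check ○estab at each: 0→ok, 2→ok, 3→fails.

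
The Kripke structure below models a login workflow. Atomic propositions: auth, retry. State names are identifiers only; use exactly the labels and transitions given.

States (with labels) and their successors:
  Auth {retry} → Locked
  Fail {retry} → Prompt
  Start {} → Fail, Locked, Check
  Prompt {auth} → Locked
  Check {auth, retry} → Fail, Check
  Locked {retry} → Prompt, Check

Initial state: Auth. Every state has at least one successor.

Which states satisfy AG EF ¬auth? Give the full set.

{Auth, Fail, Start, Prompt, Check, Locked}

States satisfying EF ¬auth: {Auth, Fail, Start, Prompt, Check, Locked}.
States satisfying AG EF ¬auth: {Auth, Fail, Start, Prompt, Check, Locked}.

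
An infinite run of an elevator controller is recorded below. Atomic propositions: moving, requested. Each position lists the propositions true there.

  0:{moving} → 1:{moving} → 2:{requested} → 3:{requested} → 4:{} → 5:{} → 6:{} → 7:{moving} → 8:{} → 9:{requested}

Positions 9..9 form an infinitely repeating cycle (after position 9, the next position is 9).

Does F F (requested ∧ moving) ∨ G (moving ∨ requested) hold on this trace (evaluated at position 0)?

F (requested ∧ moving) is false at every position 0..9, so it never becomes true and F F (requested ∧ moving) fails.
moving ∨ requested must hold at every position from 0 onward. It fails at position 4, so G (moving ∨ requested) is false.
At position 0: F F (requested ∧ moving) is false; G (moving ∨ requested) is false; so F F (requested ∧ moving) ∨ G (moving ∨ requested) is false.

Does not hold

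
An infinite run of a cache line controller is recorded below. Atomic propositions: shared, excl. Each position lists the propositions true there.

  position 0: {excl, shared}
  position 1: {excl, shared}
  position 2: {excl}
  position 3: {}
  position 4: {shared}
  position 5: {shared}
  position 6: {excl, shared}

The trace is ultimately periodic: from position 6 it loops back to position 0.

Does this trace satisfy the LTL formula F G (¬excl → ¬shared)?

Violated

G (¬excl → ¬shared) is false at every position 0..6, so it never becomes true and F G (¬excl → ¬shared) fails.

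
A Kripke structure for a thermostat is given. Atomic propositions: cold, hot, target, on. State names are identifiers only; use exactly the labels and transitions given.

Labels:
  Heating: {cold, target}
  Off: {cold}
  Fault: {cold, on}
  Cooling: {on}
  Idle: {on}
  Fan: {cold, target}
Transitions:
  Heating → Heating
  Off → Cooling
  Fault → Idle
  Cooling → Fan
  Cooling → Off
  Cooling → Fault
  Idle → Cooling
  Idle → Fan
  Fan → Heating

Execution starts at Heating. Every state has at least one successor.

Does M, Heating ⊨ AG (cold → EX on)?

States satisfying cold → EX on: {Off, Fault, Cooling, Idle}.
States satisfying AG (cold → EX on): ∅.
Heating is reachable from Heating and violates cold → EX on, so AG fails at Heating.
Heating ∉ Sat(AG (cold → EX on)).

Violated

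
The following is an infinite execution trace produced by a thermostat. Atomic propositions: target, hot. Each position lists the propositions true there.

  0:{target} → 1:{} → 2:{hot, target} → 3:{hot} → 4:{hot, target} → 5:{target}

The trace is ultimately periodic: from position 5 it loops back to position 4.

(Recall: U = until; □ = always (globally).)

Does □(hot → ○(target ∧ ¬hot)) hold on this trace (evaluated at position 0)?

hot → ○(target ∧ ¬hot) must hold at every position from 0 onward. It fails at position 2, so □(hot → ○(target ∧ ¬hot)) is false.
Positions where hot holds: 2, 3, 4.
Check ○(target ∧ ¬hot) at each: 2→fails, 3→fails, 4→ok.

Does not hold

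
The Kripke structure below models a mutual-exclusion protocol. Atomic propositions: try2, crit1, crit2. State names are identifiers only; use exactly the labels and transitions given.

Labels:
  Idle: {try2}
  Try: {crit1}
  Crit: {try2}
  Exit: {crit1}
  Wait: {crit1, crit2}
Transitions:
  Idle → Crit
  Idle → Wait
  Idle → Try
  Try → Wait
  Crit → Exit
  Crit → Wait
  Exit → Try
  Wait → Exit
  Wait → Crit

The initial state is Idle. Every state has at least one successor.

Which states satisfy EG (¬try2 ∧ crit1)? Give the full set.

{Try, Exit, Wait}

States satisfying ¬try2 ∧ crit1: {Try, Exit, Wait}.
States satisfying EG (¬try2 ∧ crit1): {Try, Exit, Wait}.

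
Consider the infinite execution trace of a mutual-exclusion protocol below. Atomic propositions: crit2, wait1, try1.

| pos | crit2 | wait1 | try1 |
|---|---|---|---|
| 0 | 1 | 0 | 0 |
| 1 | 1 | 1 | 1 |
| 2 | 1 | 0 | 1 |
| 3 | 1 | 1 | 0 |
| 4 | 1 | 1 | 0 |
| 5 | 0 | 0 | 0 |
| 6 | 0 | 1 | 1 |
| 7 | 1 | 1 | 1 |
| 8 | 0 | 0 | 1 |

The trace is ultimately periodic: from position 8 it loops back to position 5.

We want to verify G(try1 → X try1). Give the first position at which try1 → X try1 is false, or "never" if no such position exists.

Check try1 → X try1 at each position in order: 0 ✓, 1 ✓.
At position 2 the labels are {crit2, try1} and the next position 3 has {crit2, wait1}, so try1 → X try1 is false there. This is the first violation.

2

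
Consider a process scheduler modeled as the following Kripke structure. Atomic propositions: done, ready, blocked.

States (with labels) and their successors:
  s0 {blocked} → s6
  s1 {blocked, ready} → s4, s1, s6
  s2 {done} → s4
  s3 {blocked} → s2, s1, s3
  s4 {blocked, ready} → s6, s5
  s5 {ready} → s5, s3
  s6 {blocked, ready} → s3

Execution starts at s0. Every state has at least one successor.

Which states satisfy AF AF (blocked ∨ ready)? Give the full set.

{s0, s1, s2, s3, s4, s5, s6}

States satisfying AF (blocked ∨ ready): {s0, s1, s2, s3, s4, s5, s6}.
States satisfying AF AF (blocked ∨ ready): {s0, s1, s2, s3, s4, s5, s6}.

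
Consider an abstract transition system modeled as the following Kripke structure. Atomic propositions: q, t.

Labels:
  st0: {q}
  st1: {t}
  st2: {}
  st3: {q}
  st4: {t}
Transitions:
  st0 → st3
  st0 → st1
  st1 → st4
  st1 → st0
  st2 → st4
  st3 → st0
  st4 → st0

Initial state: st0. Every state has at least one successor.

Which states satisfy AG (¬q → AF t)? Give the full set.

States satisfying ¬q → AF t: {st0, st1, st2, st3, st4}.
States satisfying AG (¬q → AF t): {st0, st1, st2, st3, st4}.

{st0, st1, st2, st3, st4}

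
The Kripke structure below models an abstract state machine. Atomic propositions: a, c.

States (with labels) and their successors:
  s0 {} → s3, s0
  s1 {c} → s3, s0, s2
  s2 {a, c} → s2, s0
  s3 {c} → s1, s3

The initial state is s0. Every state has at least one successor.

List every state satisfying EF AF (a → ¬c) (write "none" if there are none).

States satisfying AF (a → ¬c): {s0, s1, s3}.
States satisfying EF AF (a → ¬c): {s0, s1, s2, s3}.

{s0, s1, s2, s3}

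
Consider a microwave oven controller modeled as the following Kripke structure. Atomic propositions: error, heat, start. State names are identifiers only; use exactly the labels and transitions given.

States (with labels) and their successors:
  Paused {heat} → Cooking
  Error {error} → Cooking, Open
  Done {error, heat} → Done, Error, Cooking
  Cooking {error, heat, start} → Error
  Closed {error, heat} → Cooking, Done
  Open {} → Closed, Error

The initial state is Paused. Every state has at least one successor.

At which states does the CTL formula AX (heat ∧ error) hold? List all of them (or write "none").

{Paused, Closed}

States satisfying heat ∧ error: {Done, Cooking, Closed}.
States satisfying AX (heat ∧ error): {Paused, Closed}.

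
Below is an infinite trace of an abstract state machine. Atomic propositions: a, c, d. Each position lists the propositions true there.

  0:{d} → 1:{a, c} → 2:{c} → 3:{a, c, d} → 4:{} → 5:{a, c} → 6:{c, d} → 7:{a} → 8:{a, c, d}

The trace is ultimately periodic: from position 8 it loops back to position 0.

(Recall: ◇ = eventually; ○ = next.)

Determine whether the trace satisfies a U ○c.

Walking from position 0: ○c first holds at position 0, and a holds at every earlier position along the way, so a U ○c holds.

Satisfied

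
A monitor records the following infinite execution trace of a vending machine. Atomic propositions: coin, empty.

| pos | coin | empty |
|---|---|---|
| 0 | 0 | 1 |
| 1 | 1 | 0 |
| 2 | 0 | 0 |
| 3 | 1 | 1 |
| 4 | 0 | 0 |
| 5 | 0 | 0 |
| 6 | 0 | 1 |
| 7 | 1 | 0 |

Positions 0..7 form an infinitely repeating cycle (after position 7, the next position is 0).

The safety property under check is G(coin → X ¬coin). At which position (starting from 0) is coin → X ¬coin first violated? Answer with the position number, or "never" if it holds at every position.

coin → X ¬coin holds at every position 0..7, and those are all the positions the trace ever visits, so the invariant G(coin → X ¬coin) is never violated.

never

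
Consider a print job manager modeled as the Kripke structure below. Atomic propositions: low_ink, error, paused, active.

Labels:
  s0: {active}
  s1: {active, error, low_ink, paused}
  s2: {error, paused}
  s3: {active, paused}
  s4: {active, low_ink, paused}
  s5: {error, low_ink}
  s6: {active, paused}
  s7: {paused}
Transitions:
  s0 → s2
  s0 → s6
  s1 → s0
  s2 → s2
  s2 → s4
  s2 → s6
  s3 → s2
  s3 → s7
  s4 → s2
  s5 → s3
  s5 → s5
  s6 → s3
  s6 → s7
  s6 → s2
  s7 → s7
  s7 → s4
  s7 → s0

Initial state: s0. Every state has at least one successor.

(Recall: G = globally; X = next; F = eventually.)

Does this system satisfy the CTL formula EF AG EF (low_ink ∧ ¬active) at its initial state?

Does not hold

States satisfying AG EF (low_ink ∧ ¬active): ∅.
States satisfying EF AG EF (low_ink ∧ ¬active): ∅.
No suitable path/successor from s0 witnesses the formula.
s0 ∉ Sat(EF AG EF (low_ink ∧ ¬active)).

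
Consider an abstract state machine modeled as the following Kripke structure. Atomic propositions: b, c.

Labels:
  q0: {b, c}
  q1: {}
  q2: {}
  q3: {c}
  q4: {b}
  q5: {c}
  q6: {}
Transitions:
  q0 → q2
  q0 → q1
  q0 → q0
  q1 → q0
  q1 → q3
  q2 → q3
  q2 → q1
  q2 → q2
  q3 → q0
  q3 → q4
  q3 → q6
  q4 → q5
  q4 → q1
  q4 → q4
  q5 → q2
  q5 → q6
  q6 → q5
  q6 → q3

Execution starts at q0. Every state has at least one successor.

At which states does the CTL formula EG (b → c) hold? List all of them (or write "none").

{q0, q1, q2, q3, q5, q6}

States satisfying b → c: {q0, q1, q2, q3, q5, q6}.
States satisfying EG (b → c): {q0, q1, q2, q3, q5, q6}.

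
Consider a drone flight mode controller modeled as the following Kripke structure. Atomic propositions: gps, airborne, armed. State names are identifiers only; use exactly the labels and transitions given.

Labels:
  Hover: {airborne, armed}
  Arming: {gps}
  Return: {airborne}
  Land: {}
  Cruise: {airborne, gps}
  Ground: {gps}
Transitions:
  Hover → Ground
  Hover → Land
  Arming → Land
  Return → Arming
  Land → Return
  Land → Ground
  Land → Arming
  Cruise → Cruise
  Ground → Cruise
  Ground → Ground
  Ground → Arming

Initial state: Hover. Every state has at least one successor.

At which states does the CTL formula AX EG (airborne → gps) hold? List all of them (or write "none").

States satisfying EG (airborne → gps): {Arming, Land, Cruise, Ground}.
States satisfying AX EG (airborne → gps): {Hover, Arming, Return, Cruise, Ground}.

{Hover, Arming, Return, Cruise, Ground}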